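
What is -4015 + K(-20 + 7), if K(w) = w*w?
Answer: -3846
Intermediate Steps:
K(w) = w²
-4015 + K(-20 + 7) = -4015 + (-20 + 7)² = -4015 + (-13)² = -4015 + 169 = -3846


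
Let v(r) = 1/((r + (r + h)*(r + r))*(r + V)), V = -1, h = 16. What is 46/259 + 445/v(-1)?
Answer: 7145856/259 ≈ 27590.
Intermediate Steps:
v(r) = 1/((-1 + r)*(r + 2*r*(16 + r))) (v(r) = 1/((r + (r + 16)*(r + r))*(r - 1)) = 1/((r + (16 + r)*(2*r))*(-1 + r)) = 1/((r + 2*r*(16 + r))*(-1 + r)) = 1/((-1 + r)*(r + 2*r*(16 + r))))
46/259 + 445/v(-1) = 46/259 + 445/((1/((-1)*(-33 + 2*(-1)² + 31*(-1))))) = 46*(1/259) + 445/((-1/(-33 + 2*1 - 31))) = 46/259 + 445/((-1/(-33 + 2 - 31))) = 46/259 + 445/((-1/(-62))) = 46/259 + 445/((-1*(-1/62))) = 46/259 + 445/(1/62) = 46/259 + 445*62 = 46/259 + 27590 = 7145856/259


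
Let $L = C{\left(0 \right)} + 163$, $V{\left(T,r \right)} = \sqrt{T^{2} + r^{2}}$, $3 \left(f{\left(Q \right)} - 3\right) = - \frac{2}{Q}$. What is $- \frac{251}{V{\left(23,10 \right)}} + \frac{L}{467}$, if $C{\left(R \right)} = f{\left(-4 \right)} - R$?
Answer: $\frac{997}{2802} - \frac{251 \sqrt{629}}{629} \approx -9.6522$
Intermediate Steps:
$f{\left(Q \right)} = 3 - \frac{2}{3 Q}$ ($f{\left(Q \right)} = 3 + \frac{\left(-2\right) \frac{1}{Q}}{3} = 3 - \frac{2}{3 Q}$)
$C{\left(R \right)} = \frac{19}{6} - R$ ($C{\left(R \right)} = \left(3 - \frac{2}{3 \left(-4\right)}\right) - R = \left(3 - - \frac{1}{6}\right) - R = \left(3 + \frac{1}{6}\right) - R = \frac{19}{6} - R$)
$L = \frac{997}{6}$ ($L = \left(\frac{19}{6} - 0\right) + 163 = \left(\frac{19}{6} + 0\right) + 163 = \frac{19}{6} + 163 = \frac{997}{6} \approx 166.17$)
$- \frac{251}{V{\left(23,10 \right)}} + \frac{L}{467} = - \frac{251}{\sqrt{23^{2} + 10^{2}}} + \frac{997}{6 \cdot 467} = - \frac{251}{\sqrt{529 + 100}} + \frac{997}{6} \cdot \frac{1}{467} = - \frac{251}{\sqrt{629}} + \frac{997}{2802} = - 251 \frac{\sqrt{629}}{629} + \frac{997}{2802} = - \frac{251 \sqrt{629}}{629} + \frac{997}{2802} = \frac{997}{2802} - \frac{251 \sqrt{629}}{629}$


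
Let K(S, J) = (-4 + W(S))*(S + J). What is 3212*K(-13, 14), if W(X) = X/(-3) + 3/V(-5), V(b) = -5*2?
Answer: 1606/15 ≈ 107.07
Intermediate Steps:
V(b) = -10
W(X) = -3/10 - X/3 (W(X) = X/(-3) + 3/(-10) = X*(-⅓) + 3*(-⅒) = -X/3 - 3/10 = -3/10 - X/3)
K(S, J) = (-43/10 - S/3)*(J + S) (K(S, J) = (-4 + (-3/10 - S/3))*(S + J) = (-43/10 - S/3)*(J + S))
3212*K(-13, 14) = 3212*(-43/10*14 - 43/10*(-13) - ⅓*(-13)² - ⅓*14*(-13)) = 3212*(-301/5 + 559/10 - ⅓*169 + 182/3) = 3212*(-301/5 + 559/10 - 169/3 + 182/3) = 3212*(1/30) = 1606/15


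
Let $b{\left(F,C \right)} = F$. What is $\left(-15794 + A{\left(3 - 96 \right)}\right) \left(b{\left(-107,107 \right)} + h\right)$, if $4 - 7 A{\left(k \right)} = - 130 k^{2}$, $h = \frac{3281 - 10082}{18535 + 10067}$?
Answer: $- \frac{518265273740}{33369} \approx -1.5531 \cdot 10^{7}$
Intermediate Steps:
$h = - \frac{2267}{9534}$ ($h = - \frac{6801}{28602} = \left(-6801\right) \frac{1}{28602} = - \frac{2267}{9534} \approx -0.23778$)
$A{\left(k \right)} = \frac{4}{7} + \frac{130 k^{2}}{7}$ ($A{\left(k \right)} = \frac{4}{7} - \frac{\left(-130\right) k^{2}}{7} = \frac{4}{7} + \frac{130 k^{2}}{7}$)
$\left(-15794 + A{\left(3 - 96 \right)}\right) \left(b{\left(-107,107 \right)} + h\right) = \left(-15794 + \left(\frac{4}{7} + \frac{130 \left(3 - 96\right)^{2}}{7}\right)\right) \left(-107 - \frac{2267}{9534}\right) = \left(-15794 + \left(\frac{4}{7} + \frac{130 \left(3 - 96\right)^{2}}{7}\right)\right) \left(- \frac{1022405}{9534}\right) = \left(-15794 + \left(\frac{4}{7} + \frac{130 \left(-93\right)^{2}}{7}\right)\right) \left(- \frac{1022405}{9534}\right) = \left(-15794 + \left(\frac{4}{7} + \frac{130}{7} \cdot 8649\right)\right) \left(- \frac{1022405}{9534}\right) = \left(-15794 + \left(\frac{4}{7} + \frac{1124370}{7}\right)\right) \left(- \frac{1022405}{9534}\right) = \left(-15794 + \frac{1124374}{7}\right) \left(- \frac{1022405}{9534}\right) = \frac{1013816}{7} \left(- \frac{1022405}{9534}\right) = - \frac{518265273740}{33369}$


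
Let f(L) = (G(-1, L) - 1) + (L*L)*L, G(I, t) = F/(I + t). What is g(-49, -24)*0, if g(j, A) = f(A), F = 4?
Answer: 0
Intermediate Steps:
G(I, t) = 4/(I + t)
f(L) = -1 + L**3 + 4/(-1 + L) (f(L) = (4/(-1 + L) - 1) + (L*L)*L = (-1 + 4/(-1 + L)) + L**2*L = (-1 + 4/(-1 + L)) + L**3 = -1 + L**3 + 4/(-1 + L))
g(j, A) = (4 + (-1 + A)*(-1 + A**3))/(-1 + A)
g(-49, -24)*0 = ((4 + (-1 - 24)*(-1 + (-24)**3))/(-1 - 24))*0 = ((4 - 25*(-1 - 13824))/(-25))*0 = -(4 - 25*(-13825))/25*0 = -(4 + 345625)/25*0 = -1/25*345629*0 = -345629/25*0 = 0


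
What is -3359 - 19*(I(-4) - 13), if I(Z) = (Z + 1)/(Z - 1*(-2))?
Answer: -6281/2 ≈ -3140.5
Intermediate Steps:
I(Z) = (1 + Z)/(2 + Z) (I(Z) = (1 + Z)/(Z + 2) = (1 + Z)/(2 + Z))
-3359 - 19*(I(-4) - 13) = -3359 - 19*((1 - 4)/(2 - 4) - 13) = -3359 - 19*(-3/(-2) - 13) = -3359 - 19*(-1/2*(-3) - 13) = -3359 - 19*(3/2 - 13) = -3359 - 19*(-23/2) = -3359 + 437/2 = -6281/2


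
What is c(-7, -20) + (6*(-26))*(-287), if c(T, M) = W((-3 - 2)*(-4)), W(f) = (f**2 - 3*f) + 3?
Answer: 45115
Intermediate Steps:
W(f) = 3 + f**2 - 3*f
c(T, M) = 343 (c(T, M) = 3 + ((-3 - 2)*(-4))**2 - 3*(-3 - 2)*(-4) = 3 + (-5*(-4))**2 - (-15)*(-4) = 3 + 20**2 - 3*20 = 3 + 400 - 60 = 343)
c(-7, -20) + (6*(-26))*(-287) = 343 + (6*(-26))*(-287) = 343 - 156*(-287) = 343 + 44772 = 45115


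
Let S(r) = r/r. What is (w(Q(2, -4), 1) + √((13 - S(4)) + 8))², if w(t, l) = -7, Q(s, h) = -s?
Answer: 69 - 28*√5 ≈ 6.3901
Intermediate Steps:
S(r) = 1
(w(Q(2, -4), 1) + √((13 - S(4)) + 8))² = (-7 + √((13 - 1*1) + 8))² = (-7 + √((13 - 1) + 8))² = (-7 + √(12 + 8))² = (-7 + √20)² = (-7 + 2*√5)²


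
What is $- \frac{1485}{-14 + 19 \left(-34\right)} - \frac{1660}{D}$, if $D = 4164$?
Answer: $\frac{7709}{4164} \approx 1.8513$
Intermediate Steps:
$- \frac{1485}{-14 + 19 \left(-34\right)} - \frac{1660}{D} = - \frac{1485}{-14 + 19 \left(-34\right)} - \frac{1660}{4164} = - \frac{1485}{-14 - 646} - \frac{415}{1041} = - \frac{1485}{-660} - \frac{415}{1041} = \left(-1485\right) \left(- \frac{1}{660}\right) - \frac{415}{1041} = \frac{9}{4} - \frac{415}{1041} = \frac{7709}{4164}$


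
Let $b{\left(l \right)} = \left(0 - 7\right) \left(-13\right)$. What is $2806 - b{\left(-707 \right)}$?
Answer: $2715$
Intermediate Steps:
$b{\left(l \right)} = 91$ ($b{\left(l \right)} = \left(-7\right) \left(-13\right) = 91$)
$2806 - b{\left(-707 \right)} = 2806 - 91 = 2715$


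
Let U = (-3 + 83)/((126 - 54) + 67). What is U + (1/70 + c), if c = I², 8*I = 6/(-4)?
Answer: 778377/1245440 ≈ 0.62498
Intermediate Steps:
I = -3/16 (I = (6/(-4))/8 = (6*(-¼))/8 = (⅛)*(-3/2) = -3/16 ≈ -0.18750)
c = 9/256 (c = (-3/16)² = 9/256 ≈ 0.035156)
U = 80/139 (U = 80/(72 + 67) = 80/139 ≈ 0.57554)
U + (1/70 + c) = 80/139 + (1/70 + 9/256) = 80/139 + 443/8960 = 778377/1245440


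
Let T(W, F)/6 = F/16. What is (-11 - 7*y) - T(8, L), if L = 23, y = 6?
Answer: -493/8 ≈ -61.625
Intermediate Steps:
T(W, F) = 3*F/8 (T(W, F) = 6*(F/16) = 3*F/8)
(-11 - 7*y) - T(8, L) = (-11 - 7*6) - 3*23/8 = (-11 - 42) - 1*69/8 = -53 - 69/8 = -493/8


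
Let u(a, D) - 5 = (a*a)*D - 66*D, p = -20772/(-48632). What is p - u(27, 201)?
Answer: -1620267151/12158 ≈ -1.3327e+5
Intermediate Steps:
p = 5193/12158 (p = -20772*(-1/48632) = 5193/12158 ≈ 0.42713)
u(a, D) = 5 - 66*D + D*a² (u(a, D) = 5 + ((a*a)*D - 66*D) = 5 + (a²*D - 66*D) = 5 + (D*a² - 66*D) = 5 + (-66*D + D*a²) = 5 - 66*D + D*a²)
p - u(27, 201) = 5193/12158 - (5 - 66*201 + 201*27²) = 5193/12158 - (5 - 13266 + 201*729) = 5193/12158 - (5 - 13266 + 146529) = 5193/12158 - 1*133268 = 5193/12158 - 133268 = -1620267151/12158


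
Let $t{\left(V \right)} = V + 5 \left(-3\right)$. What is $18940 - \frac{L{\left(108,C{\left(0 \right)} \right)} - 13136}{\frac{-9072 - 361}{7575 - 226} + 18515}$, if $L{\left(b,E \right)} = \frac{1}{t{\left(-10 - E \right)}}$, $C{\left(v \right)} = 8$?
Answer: $\frac{85041720606701}{4489890966} \approx 18941.0$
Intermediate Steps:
$t{\left(V \right)} = -15 + V$ ($t{\left(V \right)} = V - 15 = -15 + V$)
$L{\left(b,E \right)} = \frac{1}{-25 - E}$ ($L{\left(b,E \right)} = \frac{1}{-15 - \left(10 + E\right)} = \frac{1}{-25 - E}$)
$18940 - \frac{L{\left(108,C{\left(0 \right)} \right)} - 13136}{\frac{-9072 - 361}{7575 - 226} + 18515} = 18940 - \frac{- \frac{1}{25 + 8} - 13136}{\frac{-9072 - 361}{7575 - 226} + 18515} = 18940 - \frac{- \frac{1}{33} - 13136}{- \frac{9433}{7349} + 18515} = 18940 - - \frac{433489}{33 \cdot \frac{136057302}{7349}} = 18940 - \left(- \frac{433489}{33}\right) \frac{7349}{136057302} = 18940 - - \frac{3185710661}{4489890966} = 18940 + \frac{3185710661}{4489890966} = \frac{85041720606701}{4489890966}$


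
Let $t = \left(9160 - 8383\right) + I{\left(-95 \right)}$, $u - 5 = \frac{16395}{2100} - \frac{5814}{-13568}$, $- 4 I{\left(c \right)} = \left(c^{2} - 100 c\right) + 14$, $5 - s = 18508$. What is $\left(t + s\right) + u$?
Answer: $- \frac{5306193807}{237440} \approx -22348.0$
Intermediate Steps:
$s = -18503$ ($s = 5 - 18508 = -18503$)
$I{\left(c \right)} = - \frac{7}{2} + 25 c - \frac{c^{2}}{4}$ ($I{\left(c \right)} = - \frac{\left(c^{2} - 100 c\right) + 14}{4} = - \frac{14 + c^{2} - 100 c}{4} = - \frac{7}{2} + 25 c - \frac{c^{2}}{4}$)
$u = \frac{3142673}{237440}$ ($u = 5 + \left(\frac{16395}{2100} - \frac{5814}{-13568}\right) = 5 + \left(16395 \cdot \frac{1}{2100} - - \frac{2907}{6784}\right) = 5 + \left(\frac{1093}{140} + \frac{2907}{6784}\right) = 5 + \frac{1955473}{237440} = \frac{3142673}{237440} \approx 13.236$)
$t = - \frac{15431}{4}$ ($t = \left(9160 - 8383\right) - \left(\frac{4757}{2} + \frac{9025}{4}\right) = 777 - \frac{18539}{4} = - \frac{15431}{4} \approx -3857.8$)
$\left(t + s\right) + u = \left(- \frac{15431}{4} - 18503\right) + \frac{3142673}{237440} = - \frac{89443}{4} + \frac{3142673}{237440} = - \frac{5306193807}{237440}$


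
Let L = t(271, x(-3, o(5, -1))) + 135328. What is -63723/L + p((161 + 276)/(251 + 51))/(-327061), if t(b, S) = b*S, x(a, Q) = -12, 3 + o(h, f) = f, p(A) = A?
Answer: -449580911737/931819029148 ≈ -0.48248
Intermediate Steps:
o(h, f) = -3 + f
t(b, S) = S*b
L = 132076 (L = -12*271 + 135328 = -3252 + 135328 = 132076)
-63723/L + p((161 + 276)/(251 + 51))/(-327061) = -63723/132076 + ((161 + 276)/(251 + 51))/(-327061) = -63723*1/132076 + (437/302)*(-1/327061) = -63723/132076 + (437*(1/302))*(-1/327061) = -63723/132076 + (437/302)*(-1/327061) = -63723/132076 - 437/98772422 = -449580911737/931819029148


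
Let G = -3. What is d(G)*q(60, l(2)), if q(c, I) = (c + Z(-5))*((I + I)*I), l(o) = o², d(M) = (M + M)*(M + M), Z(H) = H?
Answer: 63360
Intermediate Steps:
d(M) = 4*M² (d(M) = (2*M)*(2*M) = 4*M²)
q(c, I) = 2*I²*(-5 + c) (q(c, I) = (c - 5)*((I + I)*I) = (-5 + c)*((2*I)*I) = (-5 + c)*(2*I²) = 2*I²*(-5 + c))
d(G)*q(60, l(2)) = (4*(-3)²)*(2*(2²)²*(-5 + 60)) = (4*9)*(2*4²*55) = 36*(2*16*55) = 36*1760 = 63360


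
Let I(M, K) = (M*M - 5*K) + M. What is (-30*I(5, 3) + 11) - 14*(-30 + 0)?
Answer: -19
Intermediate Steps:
I(M, K) = M + M² - 5*K (I(M, K) = (M² - 5*K) + M = M + M² - 5*K)
(-30*I(5, 3) + 11) - 14*(-30 + 0) = (-30*(5 + 5² - 5*3) + 11) - 14*(-30 + 0) = (-30*(5 + 25 - 15) + 11) - 14*(-30) = (-30*15 + 11) + 420 = (-450 + 11) + 420 = -439 + 420 = -19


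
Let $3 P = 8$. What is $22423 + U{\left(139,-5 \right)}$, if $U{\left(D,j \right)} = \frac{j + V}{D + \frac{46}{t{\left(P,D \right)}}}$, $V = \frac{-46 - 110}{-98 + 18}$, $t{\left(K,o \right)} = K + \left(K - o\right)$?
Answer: $\frac{24934799999}{1112020} \approx 22423.0$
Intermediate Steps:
$P = \frac{8}{3}$ ($P = \frac{1}{3} \cdot 8 = \frac{8}{3} \approx 2.6667$)
$t{\left(K,o \right)} = - o + 2 K$
$V = \frac{39}{20}$ ($V = - \frac{156}{-80} = \left(-156\right) \left(- \frac{1}{80}\right) = \frac{39}{20} \approx 1.95$)
$U{\left(D,j \right)} = \frac{\frac{39}{20} + j}{D + \frac{46}{\frac{16}{3} - D}}$ ($U{\left(D,j \right)} = \frac{j + \frac{39}{20}}{D + \frac{46}{- D + 2 \cdot \frac{8}{3}}} = \frac{\frac{39}{20} + j}{D + \frac{46}{- D + \frac{16}{3}}} = \frac{\frac{39}{20} + j}{D + \frac{46}{\frac{16}{3} - D}}$)
$22423 + U{\left(139,-5 \right)} = 22423 + \frac{\left(-16 + 3 \cdot 139\right) \left(39 + 20 \left(-5\right)\right)}{20 \left(-138 + 139 \left(-16 + 3 \cdot 139\right)\right)} = 22423 + \frac{\left(-16 + 417\right) \left(39 - 100\right)}{20 \left(-138 + 139 \left(-16 + 417\right)\right)} = 22423 + \frac{1}{20} \frac{1}{-138 + 139 \cdot 401} \cdot 401 \left(-61\right) = 22423 + \frac{1}{20} \frac{1}{-138 + 55739} \cdot 401 \left(-61\right) = 22423 + \frac{1}{20} \cdot \frac{1}{55601} \cdot 401 \left(-61\right) = 22423 - \frac{24461}{1112020} = \frac{24934799999}{1112020}$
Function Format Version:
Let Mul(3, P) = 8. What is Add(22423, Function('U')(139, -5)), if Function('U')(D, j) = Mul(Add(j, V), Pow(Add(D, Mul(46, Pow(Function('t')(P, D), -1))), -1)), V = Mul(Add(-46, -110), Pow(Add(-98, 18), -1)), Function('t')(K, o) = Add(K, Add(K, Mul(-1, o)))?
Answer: Rational(24934799999, 1112020) ≈ 22423.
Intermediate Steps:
P = Rational(8, 3) (P = Mul(Rational(1, 3), 8) = Rational(8, 3) ≈ 2.6667)
Function('t')(K, o) = Add(Mul(-1, o), Mul(2, K))
V = Rational(39, 20) (V = Mul(-156, Pow(-80, -1)) = Mul(-156, Rational(-1, 80)) = Rational(39, 20) ≈ 1.9500)
Function('U')(D, j) = Mul(Pow(Add(D, Mul(46, Pow(Add(Rational(16, 3), Mul(-1, D)), -1))), -1), Add(Rational(39, 20), j)) (Function('U')(D, j) = Mul(Add(j, Rational(39, 20)), Pow(Add(D, Mul(46, Pow(Add(Mul(-1, D), Mul(2, Rational(8, 3))), -1))), -1)) = Mul(Add(Rational(39, 20), j), Pow(Add(D, Mul(46, Pow(Add(Mul(-1, D), Rational(16, 3)), -1))), -1)) = Mul(Add(Rational(39, 20), j), Pow(Add(D, Mul(46, Pow(Add(Rational(16, 3), Mul(-1, D)), -1))), -1)) = Mul(Pow(Add(D, Mul(46, Pow(Add(Rational(16, 3), Mul(-1, D)), -1))), -1), Add(Rational(39, 20), j)))
Add(22423, Function('U')(139, -5)) = Add(22423, Mul(Rational(1, 20), Pow(Add(-138, Mul(139, Add(-16, Mul(3, 139)))), -1), Add(-16, Mul(3, 139)), Add(39, Mul(20, -5)))) = Add(22423, Mul(Rational(1, 20), Pow(Add(-138, Mul(139, Add(-16, 417))), -1), Add(-16, 417), Add(39, -100))) = Add(22423, Mul(Rational(1, 20), Pow(Add(-138, Mul(139, 401)), -1), 401, -61)) = Add(22423, Mul(Rational(1, 20), Pow(Add(-138, 55739), -1), 401, -61)) = Add(22423, Mul(Rational(1, 20), Pow(55601, -1), 401, -61)) = Add(22423, Mul(Rational(1, 20), Rational(1, 55601), 401, -61)) = Add(22423, Rational(-24461, 1112020)) = Rational(24934799999, 1112020)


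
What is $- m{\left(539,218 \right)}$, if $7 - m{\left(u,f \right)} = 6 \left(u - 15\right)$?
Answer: $3137$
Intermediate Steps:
$m{\left(u,f \right)} = 97 - 6 u$ ($m{\left(u,f \right)} = 7 - 6 \left(u - 15\right) = 7 - 6 \left(-15 + u\right) = 7 - \left(-90 + 6 u\right) = 97 - 6 u$)
$- m{\left(539,218 \right)} = - (97 - 3234) = \left(-1\right) \left(-3137\right) = 3137$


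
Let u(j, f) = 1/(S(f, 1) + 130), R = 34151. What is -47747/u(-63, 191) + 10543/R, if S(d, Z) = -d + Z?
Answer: 7525882951/2627 ≈ 2.8648e+6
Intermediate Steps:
S(d, Z) = Z - d
u(j, f) = 1/(131 - f) (u(j, f) = 1/((1 - f) + 130) = 1/(131 - f))
-47747/u(-63, 191) + 10543/R = -47747/((-1/(-131 + 191))) + 10543/34151 = -47747/((-1/60)) + 10543*(1/34151) = -47747/((-1*1/60)) + 811/2627 = -47747/(-1/60) + 811/2627 = -47747*(-60) + 811/2627 = 2864820 + 811/2627 = 7525882951/2627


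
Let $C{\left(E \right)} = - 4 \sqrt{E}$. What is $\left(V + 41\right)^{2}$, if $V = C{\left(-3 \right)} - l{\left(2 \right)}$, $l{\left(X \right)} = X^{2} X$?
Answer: $1041 - 264 i \sqrt{3} \approx 1041.0 - 457.26 i$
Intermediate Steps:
$l{\left(X \right)} = X^{3}$
$V = -8 - 4 i \sqrt{3}$ ($V = - 4 \sqrt{-3} - 2^{3} = - 4 i \sqrt{3} - 8 = -8 - 4 i \sqrt{3} \approx -8.0 - 6.9282 i$)
$\left(V + 41\right)^{2} = \left(\left(-8 - 4 i \sqrt{3}\right) + 41\right)^{2} = \left(33 - 4 i \sqrt{3}\right)^{2}$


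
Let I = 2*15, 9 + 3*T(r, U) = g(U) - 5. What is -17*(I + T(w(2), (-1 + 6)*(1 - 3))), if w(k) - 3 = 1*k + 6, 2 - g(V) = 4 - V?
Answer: -1088/3 ≈ -362.67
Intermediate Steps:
g(V) = -2 + V (g(V) = 2 - (4 - V) = 2 + (-4 + V) = -2 + V)
w(k) = 9 + k (w(k) = 3 + (1*k + 6) = 3 + (k + 6) = 3 + (6 + k) = 9 + k)
T(r, U) = -16/3 + U/3 (T(r, U) = -3 + ((-2 + U) - 5)/3 = -3 + (-7 + U)/3 = -3 + (-7/3 + U/3) = -16/3 + U/3)
I = 30
-17*(I + T(w(2), (-1 + 6)*(1 - 3))) = -17*(30 + (-16/3 + ((-1 + 6)*(1 - 3))/3)) = -17*(30 + (-16/3 + (5*(-2))/3)) = -17*(30 + (-16/3 + (1/3)*(-10))) = -17*(30 + (-16/3 - 10/3)) = -17*(30 - 26/3) = -17*64/3 = -1088/3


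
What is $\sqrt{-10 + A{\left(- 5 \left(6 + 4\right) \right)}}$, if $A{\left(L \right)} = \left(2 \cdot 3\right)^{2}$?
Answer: $\sqrt{26} \approx 5.099$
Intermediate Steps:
$A{\left(L \right)} = 36$ ($A{\left(L \right)} = 6^{2} = 36$)
$\sqrt{-10 + A{\left(- 5 \left(6 + 4\right) \right)}} = \sqrt{-10 + 36} = \sqrt{26}$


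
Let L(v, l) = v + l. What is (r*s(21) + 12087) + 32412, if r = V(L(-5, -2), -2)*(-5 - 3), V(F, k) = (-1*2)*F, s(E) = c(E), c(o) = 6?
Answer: 43827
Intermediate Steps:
L(v, l) = l + v
s(E) = 6
V(F, k) = -2*F
r = -112 (r = (-2*(-2 - 5))*(-5 - 3) = -2*(-7)*(-8) = 14*(-8) = -112)
(r*s(21) + 12087) + 32412 = (-112*6 + 12087) + 32412 = (-672 + 12087) + 32412 = 11415 + 32412 = 43827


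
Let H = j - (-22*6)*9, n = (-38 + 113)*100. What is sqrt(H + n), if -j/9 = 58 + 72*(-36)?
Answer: sqrt(31494) ≈ 177.47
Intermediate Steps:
j = 22806 (j = -9*(58 + 72*(-36)) = -9*(58 - 2592) = -9*(-2534) = 22806)
n = 7500 (n = 75*100 = 7500)
H = 23994 (H = 22806 - (-22*6)*9 = 22806 - (-132)*9 = 22806 - 1*(-1188) = 22806 + 1188 = 23994)
sqrt(H + n) = sqrt(23994 + 7500) = sqrt(31494)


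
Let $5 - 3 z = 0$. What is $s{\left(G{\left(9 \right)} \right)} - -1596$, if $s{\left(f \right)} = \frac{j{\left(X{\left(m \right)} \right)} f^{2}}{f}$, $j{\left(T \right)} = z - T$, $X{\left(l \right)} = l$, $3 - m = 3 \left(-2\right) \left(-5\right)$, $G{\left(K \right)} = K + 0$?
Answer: $1854$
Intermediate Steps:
$z = \frac{5}{3}$ ($z = \frac{5}{3} - 0 = \frac{5}{3} + 0 = \frac{5}{3} \approx 1.6667$)
$G{\left(K \right)} = K$
$m = -27$ ($m = 3 - 3 \left(-2\right) \left(-5\right) = 3 - \left(-6\right) \left(-5\right) = 3 - 30 = -27$)
$j{\left(T \right)} = \frac{5}{3} - T$
$s{\left(f \right)} = \frac{86 f}{3}$ ($s{\left(f \right)} = \frac{\left(\frac{5}{3} - -27\right) f^{2}}{f} = \frac{\left(\frac{5}{3} + 27\right) f^{2}}{f} = \frac{\frac{86}{3} f^{2}}{f} = \frac{86 f}{3}$)
$s{\left(G{\left(9 \right)} \right)} - -1596 = \frac{86}{3} \cdot 9 - -1596 = 258 + 1596 = 1854$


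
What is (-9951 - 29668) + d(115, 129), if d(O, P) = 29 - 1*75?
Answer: -39665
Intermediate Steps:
d(O, P) = -46 (d(O, P) = 29 - 75 = -46)
(-9951 - 29668) + d(115, 129) = (-9951 - 29668) - 46 = -39619 - 46 = -39665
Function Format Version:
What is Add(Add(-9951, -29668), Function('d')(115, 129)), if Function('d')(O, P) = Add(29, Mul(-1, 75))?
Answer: -39665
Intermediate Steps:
Function('d')(O, P) = -46 (Function('d')(O, P) = Add(29, -75) = -46)
Add(Add(-9951, -29668), Function('d')(115, 129)) = Add(Add(-9951, -29668), -46) = Add(-39619, -46) = -39665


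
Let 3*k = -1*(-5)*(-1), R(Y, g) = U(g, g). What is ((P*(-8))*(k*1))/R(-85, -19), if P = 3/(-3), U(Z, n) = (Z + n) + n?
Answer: 40/171 ≈ 0.23392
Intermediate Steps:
U(Z, n) = Z + 2*n
R(Y, g) = 3*g (R(Y, g) = g + 2*g = 3*g)
k = -5/3 (k = (-1*(-5)*(-1))/3 = (5*(-1))/3 = (⅓)*(-5) = -5/3 ≈ -1.6667)
P = -1 (P = 3*(-⅓) = -1)
((P*(-8))*(k*1))/R(-85, -19) = ((-1*(-8))*(-5/3*1))/((3*(-19))) = (8*(-5/3))/(-57) = -40/3*(-1/57) = 40/171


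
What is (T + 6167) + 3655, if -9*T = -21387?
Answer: 36595/3 ≈ 12198.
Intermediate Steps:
T = 7129/3 (T = -⅑*(-21387) = 7129/3 ≈ 2376.3)
(T + 6167) + 3655 = (7129/3 + 6167) + 3655 = 25630/3 + 3655 = 36595/3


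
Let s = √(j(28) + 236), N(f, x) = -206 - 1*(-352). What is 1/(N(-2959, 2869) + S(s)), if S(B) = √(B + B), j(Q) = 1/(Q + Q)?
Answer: 1/(146 + 14^(¾)*13217^(¼)/14) ≈ 0.0065988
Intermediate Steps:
j(Q) = 1/(2*Q)
N(f, x) = 146 (N(f, x) = -206 + 352 = 146)
s = √185038/28 (s = √((½)/28 + 236) = √((½)*(1/28) + 236) = √(1/56 + 236) = √(13217/56) = √185038/28 ≈ 15.363)
S(B) = √2*√B (S(B) = √(2*B) = √2*√B)
1/(N(-2959, 2869) + S(s)) = 1/(146 + √2*√(√185038/28)) = 1/(146 + √2*(7^(¾)*26434^(¼)/14)) = 1/(146 + 14^(¾)*13217^(¼)/14)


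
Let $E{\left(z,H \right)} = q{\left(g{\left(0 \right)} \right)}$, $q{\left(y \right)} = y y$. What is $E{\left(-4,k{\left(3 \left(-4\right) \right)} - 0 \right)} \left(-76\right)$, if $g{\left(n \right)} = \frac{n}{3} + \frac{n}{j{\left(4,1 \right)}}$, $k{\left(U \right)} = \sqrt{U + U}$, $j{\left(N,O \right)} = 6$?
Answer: $0$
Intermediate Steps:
$k{\left(U \right)} = \sqrt{2} \sqrt{U}$ ($k{\left(U \right)} = \sqrt{2 U} = \sqrt{2} \sqrt{U}$)
$g{\left(n \right)} = \frac{n}{2}$ ($g{\left(n \right)} = \frac{n}{3} + \frac{n}{6} = \frac{n}{2}$)
$q{\left(y \right)} = y^{2}$
$E{\left(z,H \right)} = 0$ ($E{\left(z,H \right)} = \left(\frac{1}{2} \cdot 0\right)^{2} = 0^{2} = 0$)
$E{\left(-4,k{\left(3 \left(-4\right) \right)} - 0 \right)} \left(-76\right) = 0 \left(-76\right) = 0$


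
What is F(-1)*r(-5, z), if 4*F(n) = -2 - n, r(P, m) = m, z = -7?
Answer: 7/4 ≈ 1.7500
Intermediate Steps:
F(n) = -½ - n/4 (F(n) = (-2 - n)/4 = -½ - n/4)
F(-1)*r(-5, z) = (-½ - ¼*(-1))*(-7) = (-½ + ¼)*(-7) = -¼*(-7) = 7/4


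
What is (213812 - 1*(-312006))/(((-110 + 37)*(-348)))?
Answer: 262909/12702 ≈ 20.698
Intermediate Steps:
(213812 - 1*(-312006))/(((-110 + 37)*(-348))) = (213812 + 312006)/((-73*(-348))) = 525818/25404 = 525818*(1/25404) = 262909/12702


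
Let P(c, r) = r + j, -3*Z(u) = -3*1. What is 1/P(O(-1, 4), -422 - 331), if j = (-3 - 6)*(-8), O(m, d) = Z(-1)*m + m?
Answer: -1/681 ≈ -0.0014684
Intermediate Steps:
Z(u) = 1 (Z(u) = -(-1) = -1/3*(-3) = 1)
O(m, d) = 2*m (O(m, d) = 1*m + m = m + m = 2*m)
j = 72 (j = -9*(-8) = 72)
P(c, r) = 72 + r (P(c, r) = r + 72 = 72 + r)
1/P(O(-1, 4), -422 - 331) = 1/(72 + (-422 - 331)) = 1/(72 - 753) = 1/(-681) = -1/681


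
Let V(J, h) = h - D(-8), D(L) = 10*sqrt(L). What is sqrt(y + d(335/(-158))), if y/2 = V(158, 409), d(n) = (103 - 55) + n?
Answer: sqrt(21565894 - 998560*I*sqrt(2))/158 ≈ 29.408 - 0.9618*I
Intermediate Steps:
d(n) = 48 + n
V(J, h) = h - 20*I*sqrt(2) (V(J, h) = h - 10*sqrt(-8) = h - 10*2*I*sqrt(2) = h - 20*I*sqrt(2))
y = 818 - 40*I*sqrt(2) (y = 2*(409 - 20*I*sqrt(2)) = 818 - 40*I*sqrt(2) ≈ 818.0 - 56.569*I)
sqrt(y + d(335/(-158))) = sqrt((818 - 40*I*sqrt(2)) + (48 + 335/(-158))) = sqrt((818 - 40*I*sqrt(2)) + (48 + 335*(-1/158))) = sqrt((818 - 40*I*sqrt(2)) + (48 - 335/158)) = sqrt((818 - 40*I*sqrt(2)) + 7249/158) = sqrt(136493/158 - 40*I*sqrt(2))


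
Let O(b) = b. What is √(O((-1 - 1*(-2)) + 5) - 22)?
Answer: 4*I ≈ 4.0*I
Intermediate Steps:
√(O((-1 - 1*(-2)) + 5) - 22) = √(((-1 - 1*(-2)) + 5) - 22) = √(((-1 + 2) + 5) - 22) = √((1 + 5) - 22) = √(6 - 22) = √(-16) = 4*I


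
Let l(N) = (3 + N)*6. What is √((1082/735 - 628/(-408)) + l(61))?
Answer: √4932420630/3570 ≈ 19.673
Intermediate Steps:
l(N) = 18 + 6*N
√((1082/735 - 628/(-408)) + l(61)) = √((1082/735 - 628/(-408)) + (18 + 6*61)) = √((1082*(1/735) - 628*(-1/408)) + (18 + 366)) = √((1082/735 + 157/102) + 384) = √(75253/24990 + 384) = √(9671413/24990) = √4932420630/3570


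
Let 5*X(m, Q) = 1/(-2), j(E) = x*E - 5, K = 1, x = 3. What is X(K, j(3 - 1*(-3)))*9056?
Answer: -4528/5 ≈ -905.60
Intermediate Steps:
j(E) = -5 + 3*E (j(E) = 3*E - 5 = -5 + 3*E)
X(m, Q) = -⅒ (X(m, Q) = (⅕)/(-2) = (⅕)*(-½) = -⅒)
X(K, j(3 - 1*(-3)))*9056 = -⅒*9056 = -4528/5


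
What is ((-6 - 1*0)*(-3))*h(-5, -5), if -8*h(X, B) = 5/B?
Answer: 9/4 ≈ 2.2500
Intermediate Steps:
h(X, B) = -5/(8*B)
((-6 - 1*0)*(-3))*h(-5, -5) = ((-6 - 1*0)*(-3))*(-5/8/(-5)) = ((-6 + 0)*(-3))*(-5/8*(-⅕)) = -6*(-3)*(⅛) = 18*(⅛) = 9/4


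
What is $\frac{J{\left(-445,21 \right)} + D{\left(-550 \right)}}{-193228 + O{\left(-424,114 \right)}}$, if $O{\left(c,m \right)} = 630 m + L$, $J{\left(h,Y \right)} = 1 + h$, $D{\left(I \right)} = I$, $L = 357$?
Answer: $\frac{142}{17293} \approx 0.0082114$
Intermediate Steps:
$O{\left(c,m \right)} = 357 + 630 m$ ($O{\left(c,m \right)} = 630 m + 357 = 357 + 630 m$)
$\frac{J{\left(-445,21 \right)} + D{\left(-550 \right)}}{-193228 + O{\left(-424,114 \right)}} = \frac{\left(1 - 445\right) - 550}{-193228 + \left(357 + 630 \cdot 114\right)} = \frac{-444 - 550}{-193228 + \left(357 + 71820\right)} = - \frac{994}{-193228 + 72177} = - \frac{994}{-121051} = \left(-994\right) \left(- \frac{1}{121051}\right) = \frac{142}{17293}$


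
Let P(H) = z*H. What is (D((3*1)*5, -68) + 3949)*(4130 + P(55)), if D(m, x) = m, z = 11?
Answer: 18769540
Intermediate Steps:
P(H) = 11*H
(D((3*1)*5, -68) + 3949)*(4130 + P(55)) = ((3*1)*5 + 3949)*(4130 + 11*55) = (3*5 + 3949)*(4130 + 605) = (15 + 3949)*4735 = 3964*4735 = 18769540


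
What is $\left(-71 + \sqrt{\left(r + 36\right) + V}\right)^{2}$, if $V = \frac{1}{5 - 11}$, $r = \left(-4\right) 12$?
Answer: $\frac{\left(426 - i \sqrt{438}\right)^{2}}{36} \approx 5028.8 - 495.31 i$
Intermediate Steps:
$r = -48$
$V = - \frac{1}{6}$ ($V = \frac{1}{-6} = - \frac{1}{6} \approx -0.16667$)
$\left(-71 + \sqrt{\left(r + 36\right) + V}\right)^{2} = \left(-71 + \sqrt{\left(-48 + 36\right) - \frac{1}{6}}\right)^{2} = \left(-71 + \sqrt{-12 - \frac{1}{6}}\right)^{2} = \left(-71 + \sqrt{- \frac{73}{6}}\right)^{2} = \left(-71 + \frac{i \sqrt{438}}{6}\right)^{2}$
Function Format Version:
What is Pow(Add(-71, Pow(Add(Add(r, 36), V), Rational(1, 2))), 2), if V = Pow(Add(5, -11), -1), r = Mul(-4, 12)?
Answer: Mul(Rational(1, 36), Pow(Add(426, Mul(-1, I, Pow(438, Rational(1, 2)))), 2)) ≈ Add(5028.8, Mul(-495.31, I))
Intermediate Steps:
r = -48
V = Rational(-1, 6) (V = Pow(-6, -1) = Rational(-1, 6) ≈ -0.16667)
Pow(Add(-71, Pow(Add(Add(r, 36), V), Rational(1, 2))), 2) = Pow(Add(-71, Pow(Add(Add(-48, 36), Rational(-1, 6)), Rational(1, 2))), 2) = Pow(Add(-71, Pow(Add(-12, Rational(-1, 6)), Rational(1, 2))), 2) = Pow(Add(-71, Pow(Rational(-73, 6), Rational(1, 2))), 2) = Pow(Add(-71, Mul(Rational(1, 6), I, Pow(438, Rational(1, 2)))), 2)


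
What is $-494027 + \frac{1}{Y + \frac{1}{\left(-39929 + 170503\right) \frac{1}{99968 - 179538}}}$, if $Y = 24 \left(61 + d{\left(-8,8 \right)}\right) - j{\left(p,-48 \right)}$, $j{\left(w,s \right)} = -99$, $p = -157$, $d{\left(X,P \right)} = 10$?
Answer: $- \frac{58133479040965}{117672676} \approx -4.9403 \cdot 10^{5}$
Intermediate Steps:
$Y = 1803$ ($Y = 24 \left(61 + 10\right) - -99 = 24 \cdot 71 + 99 = 1704 + 99 = 1803$)
$-494027 + \frac{1}{Y + \frac{1}{\left(-39929 + 170503\right) \frac{1}{99968 - 179538}}} = -494027 + \frac{1}{1803 + \frac{1}{\left(-39929 + 170503\right) \frac{1}{99968 - 179538}}} = -494027 + \frac{1}{1803 + \frac{1}{130574 \frac{1}{-79570}}} = -494027 + \frac{1}{1803 + \frac{1}{130574 \left(- \frac{1}{79570}\right)}} = -494027 + \frac{1}{1803 + \frac{1}{- \frac{65287}{39785}}} = -494027 + \frac{1}{1803 - \frac{39785}{65287}} = -494027 + \frac{1}{\frac{117672676}{65287}} = -494027 + \frac{65287}{117672676} = - \frac{58133479040965}{117672676}$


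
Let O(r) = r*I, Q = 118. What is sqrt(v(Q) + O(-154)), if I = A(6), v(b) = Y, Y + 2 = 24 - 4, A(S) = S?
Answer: I*sqrt(906) ≈ 30.1*I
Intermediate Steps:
Y = 18 (Y = -2 + (24 - 4) = -2 + 20 = 18)
v(b) = 18
I = 6
O(r) = 6*r (O(r) = r*6 = 6*r)
sqrt(v(Q) + O(-154)) = sqrt(18 + 6*(-154)) = sqrt(18 - 924) = sqrt(-906) = I*sqrt(906)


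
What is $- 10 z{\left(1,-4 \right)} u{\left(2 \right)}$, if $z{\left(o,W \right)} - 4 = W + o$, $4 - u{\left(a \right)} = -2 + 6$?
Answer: $0$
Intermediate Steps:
$u{\left(a \right)} = 0$ ($u{\left(a \right)} = 4 - \left(-2 + 6\right) = 4 - 4 = 0$)
$z{\left(o,W \right)} = 4 + W + o$ ($z{\left(o,W \right)} = 4 + \left(W + o\right) = 4 + W + o$)
$- 10 z{\left(1,-4 \right)} u{\left(2 \right)} = - 10 \left(4 - 4 + 1\right) 0 = \left(-10\right) 1 \cdot 0 = \left(-10\right) 0 = 0$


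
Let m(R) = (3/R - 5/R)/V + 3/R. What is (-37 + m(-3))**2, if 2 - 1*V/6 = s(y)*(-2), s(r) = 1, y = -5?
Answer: 1868689/1296 ≈ 1441.9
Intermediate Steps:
V = 24 (V = 12 - 6*(-2) = 12 + 12 = 24)
m(R) = 35/(12*R) (m(R) = (3/R - 5/R)/24 + 3/R = -2/R*(1/24) + 3/R = -1/(12*R) + 3/R = 35/(12*R))
(-37 + m(-3))**2 = (-37 + (35/12)/(-3))**2 = (-37 + (35/12)*(-1/3))**2 = (-37 - 35/36)**2 = (-1367/36)**2 = 1868689/1296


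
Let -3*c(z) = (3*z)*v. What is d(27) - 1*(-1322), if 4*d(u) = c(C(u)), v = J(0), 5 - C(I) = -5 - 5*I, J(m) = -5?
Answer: 6013/4 ≈ 1503.3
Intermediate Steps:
C(I) = 10 + 5*I (C(I) = 5 - (-5 - 5*I) = 5 + (5 + 5*I) = 10 + 5*I)
v = -5
c(z) = 5*z (c(z) = -3*z*(-5)/3 = -(-5)*z = 5*z)
d(u) = 25/2 + 25*u/4 (d(u) = (5*(10 + 5*u))/4 = (50 + 25*u)/4 = 25/2 + 25*u/4)
d(27) - 1*(-1322) = (25/2 + (25/4)*27) - 1*(-1322) = (25/2 + 675/4) + 1322 = 725/4 + 1322 = 6013/4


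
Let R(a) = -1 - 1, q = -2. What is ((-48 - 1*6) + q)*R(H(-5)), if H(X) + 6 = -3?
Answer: 112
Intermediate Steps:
H(X) = -9 (H(X) = -6 - 3 = -9)
R(a) = -2
((-48 - 1*6) + q)*R(H(-5)) = ((-48 - 1*6) - 2)*(-2) = ((-48 - 6) - 2)*(-2) = (-54 - 2)*(-2) = -56*(-2) = 112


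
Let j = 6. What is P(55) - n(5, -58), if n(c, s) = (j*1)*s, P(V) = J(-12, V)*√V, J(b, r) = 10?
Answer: 348 + 10*√55 ≈ 422.16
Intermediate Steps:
P(V) = 10*√V
n(c, s) = 6*s (n(c, s) = (6*1)*s = 6*s)
P(55) - n(5, -58) = 10*√55 - 6*(-58) = 10*√55 - 1*(-348) = 10*√55 + 348 = 348 + 10*√55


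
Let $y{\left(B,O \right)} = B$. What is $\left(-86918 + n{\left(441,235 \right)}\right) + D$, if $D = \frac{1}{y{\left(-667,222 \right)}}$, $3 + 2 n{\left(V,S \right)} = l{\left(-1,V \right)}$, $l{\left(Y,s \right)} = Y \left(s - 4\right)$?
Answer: $- \frac{58121047}{667} \approx -87138.0$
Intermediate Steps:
$l{\left(Y,s \right)} = Y \left(-4 + s\right)$
$n{\left(V,S \right)} = \frac{1}{2} - \frac{V}{2}$ ($n{\left(V,S \right)} = - \frac{3}{2} + \frac{\left(-1\right) \left(-4 + V\right)}{2} = - \frac{3}{2} + \frac{4 - V}{2} = - \frac{3}{2} - \left(-2 + \frac{V}{2}\right) = \frac{1}{2} - \frac{V}{2}$)
$D = - \frac{1}{667}$ ($D = \frac{1}{-667} = - \frac{1}{667} \approx -0.0014993$)
$\left(-86918 + n{\left(441,235 \right)}\right) + D = \left(-86918 + \left(\frac{1}{2} - \frac{441}{2}\right)\right) - \frac{1}{667} = \left(-86918 - 220\right) - \frac{1}{667} = -87138 - \frac{1}{667} = - \frac{58121047}{667}$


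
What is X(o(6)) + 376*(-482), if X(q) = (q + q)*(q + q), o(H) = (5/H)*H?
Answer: -181132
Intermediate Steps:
o(H) = 5
X(q) = 4*q**2 (X(q) = (2*q)*(2*q) = 4*q**2)
X(o(6)) + 376*(-482) = 4*5**2 + 376*(-482) = 4*25 - 181232 = 100 - 181232 = -181132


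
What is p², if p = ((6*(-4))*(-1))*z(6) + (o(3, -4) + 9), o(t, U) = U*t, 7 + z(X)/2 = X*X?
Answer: 1929321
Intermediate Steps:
z(X) = -14 + 2*X² (z(X) = -14 + 2*(X*X) = -14 + 2*X²)
p = 1389 (p = ((6*(-4))*(-1))*(-14 + 2*6²) + (-4*3 + 9) = (-24*(-1))*(-14 + 2*36) + (-12 + 9) = 24*(-14 + 72) - 3 = 24*58 - 3 = 1392 - 3 = 1389)
p² = 1389² = 1929321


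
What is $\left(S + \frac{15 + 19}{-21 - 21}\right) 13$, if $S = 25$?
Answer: $\frac{6604}{21} \approx 314.48$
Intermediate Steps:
$\left(S + \frac{15 + 19}{-21 - 21}\right) 13 = \left(25 + \frac{15 + 19}{-21 - 21}\right) 13 = \left(25 + \frac{34}{-42}\right) 13 = \left(25 + 34 \left(- \frac{1}{42}\right)\right) 13 = \left(25 - \frac{17}{21}\right) 13 = \frac{508}{21} \cdot 13 = \frac{6604}{21}$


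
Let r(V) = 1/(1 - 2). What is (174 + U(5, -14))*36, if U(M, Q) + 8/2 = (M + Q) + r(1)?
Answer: 5760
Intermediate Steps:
r(V) = -1 (r(V) = 1/(-1) = -1)
U(M, Q) = -5 + M + Q (U(M, Q) = -4 + ((M + Q) - 1) = -4 + (-1 + M + Q) = -5 + M + Q)
(174 + U(5, -14))*36 = (174 + (-5 + 5 - 14))*36 = (174 - 14)*36 = 160*36 = 5760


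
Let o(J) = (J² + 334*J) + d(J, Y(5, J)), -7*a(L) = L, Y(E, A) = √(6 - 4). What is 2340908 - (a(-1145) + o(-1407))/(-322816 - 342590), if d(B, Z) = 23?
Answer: 10903590169819/4657842 ≈ 2.3409e+6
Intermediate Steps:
Y(E, A) = √2
a(L) = -L/7
o(J) = 23 + J² + 334*J (o(J) = (J² + 334*J) + 23 = 23 + J² + 334*J)
2340908 - (a(-1145) + o(-1407))/(-322816 - 342590) = 2340908 - (-⅐*(-1145) + (23 + (-1407)² + 334*(-1407)))/(-322816 - 342590) = 2340908 - (1145/7 + (23 + 1979649 - 469938))/(-665406) = 2340908 - (1145/7 + 1509734)*(-1)/665406 = 2340908 - 10569283*(-1)/(7*665406) = 2340908 - 1*(-10569283/4657842) = 2340908 + 10569283/4657842 = 10903590169819/4657842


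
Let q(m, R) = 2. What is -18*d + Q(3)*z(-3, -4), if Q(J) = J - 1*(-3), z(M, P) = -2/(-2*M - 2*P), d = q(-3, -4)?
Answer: -258/7 ≈ -36.857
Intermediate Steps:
d = 2
Q(J) = 3 + J (Q(J) = J + 3 = 3 + J)
-18*d + Q(3)*z(-3, -4) = -18*2 + (3 + 3)/(-3 - 4) = -36 + 6/(-7) = -36 + 6*(-⅐) = -36 - 6/7 = -258/7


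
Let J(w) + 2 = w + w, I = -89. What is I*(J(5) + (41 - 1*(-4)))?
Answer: -4717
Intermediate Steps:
J(w) = -2 + 2*w (J(w) = -2 + (w + w) = -2 + 2*w)
I*(J(5) + (41 - 1*(-4))) = -89*((-2 + 2*5) + (41 - 1*(-4))) = -89*((-2 + 10) + (41 + 4)) = -89*(8 + 45) = -89*53 = -4717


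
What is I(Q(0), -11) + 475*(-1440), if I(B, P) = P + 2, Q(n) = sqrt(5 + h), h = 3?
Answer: -684009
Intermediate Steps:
Q(n) = 2*sqrt(2) (Q(n) = sqrt(5 + 3) = sqrt(8) = 2*sqrt(2))
I(B, P) = 2 + P
I(Q(0), -11) + 475*(-1440) = (2 - 11) + 475*(-1440) = -9 - 684000 = -684009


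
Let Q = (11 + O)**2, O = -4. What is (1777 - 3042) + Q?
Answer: -1216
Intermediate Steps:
Q = 49 (Q = (11 - 4)**2 = 7**2 = 49)
(1777 - 3042) + Q = (1777 - 3042) + 49 = -1265 + 49 = -1216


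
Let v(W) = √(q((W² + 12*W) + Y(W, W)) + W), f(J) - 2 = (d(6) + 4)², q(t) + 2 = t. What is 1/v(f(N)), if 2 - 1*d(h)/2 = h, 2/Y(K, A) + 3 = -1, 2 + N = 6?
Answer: √2222/1111 ≈ 0.042429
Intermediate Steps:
N = 4 (N = -2 + 6 = 4)
Y(K, A) = -½ (Y(K, A) = 2/(-3 - 1) = 2/(-4) = 2*(-¼) = -½)
q(t) = -2 + t
d(h) = 4 - 2*h
f(J) = 18 (f(J) = 2 + ((4 - 2*6) + 4)² = 2 + ((4 - 12) + 4)² = 2 + (-8 + 4)² = 2 + (-4)² = 2 + 16 = 18)
v(W) = √(-5/2 + W² + 13*W) (v(W) = √((-2 + ((W² + 12*W) - ½)) + W) = √((-2 + (-½ + W² + 12*W)) + W) = √((-5/2 + W² + 12*W) + W) = √(-5/2 + W² + 13*W))
1/v(f(N)) = 1/(√(-10 + 4*18² + 52*18)/2) = 1/(√(-10 + 4*324 + 936)/2) = 1/(√(-10 + 1296 + 936)/2) = 1/(√2222/2) = √2222/1111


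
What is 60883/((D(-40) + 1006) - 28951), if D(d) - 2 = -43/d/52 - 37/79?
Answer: -10004294560/4591667323 ≈ -2.1788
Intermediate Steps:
D(d) = 121/79 - 43/(52*d) (D(d) = 2 + (-43/d/52 - 37/79) = 2 + (-43/d*(1/52) - 37*1/79) = 2 + (-43/(52*d) - 37/79) = 2 + (-37/79 - 43/(52*d)) = 121/79 - 43/(52*d))
60883/((D(-40) + 1006) - 28951) = 60883/(((1/4108)*(-3397 + 6292*(-40))/(-40) + 1006) - 28951) = 60883/(((1/4108)*(-1/40)*(-3397 - 251680) + 1006) - 28951) = 60883/(((1/4108)*(-1/40)*(-255077) + 1006) - 28951) = 60883/((255077/164320 + 1006) - 28951) = 60883/(165560997/164320 - 28951) = 60883/(-4591667323/164320) = 60883*(-164320/4591667323) = -10004294560/4591667323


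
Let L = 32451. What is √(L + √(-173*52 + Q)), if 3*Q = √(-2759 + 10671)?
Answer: √(292059 + 3*I*√6*√(13494 - √1978))/3 ≈ 180.14 + 0.26282*I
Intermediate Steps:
Q = 2*√1978/3 (Q = √(-2759 + 10671)/3 = √7912/3 = (2*√1978)/3 = 2*√1978/3 ≈ 29.650)
√(L + √(-173*52 + Q)) = √(32451 + √(-173*52 + 2*√1978/3)) = √(32451 + √(-8996 + 2*√1978/3))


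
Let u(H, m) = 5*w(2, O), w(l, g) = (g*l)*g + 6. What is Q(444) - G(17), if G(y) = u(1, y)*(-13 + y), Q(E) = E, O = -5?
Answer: -676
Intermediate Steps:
w(l, g) = 6 + l*g² (w(l, g) = l*g² + 6 = 6 + l*g²)
u(H, m) = 280 (u(H, m) = 5*(6 + 2*(-5)²) = 5*(6 + 2*25) = 5*(6 + 50) = 5*56 = 280)
G(y) = -3640 + 280*y (G(y) = 280*(-13 + y) = -3640 + 280*y)
Q(444) - G(17) = 444 - (-3640 + 280*17) = 444 - (-3640 + 4760) = 444 - 1*1120 = 444 - 1120 = -676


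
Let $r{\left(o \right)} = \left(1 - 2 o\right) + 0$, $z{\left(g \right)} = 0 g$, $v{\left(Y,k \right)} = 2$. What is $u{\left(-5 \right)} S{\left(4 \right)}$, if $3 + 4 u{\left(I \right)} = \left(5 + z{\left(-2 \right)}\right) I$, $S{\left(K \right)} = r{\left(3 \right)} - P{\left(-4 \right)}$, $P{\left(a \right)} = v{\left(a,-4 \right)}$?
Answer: $49$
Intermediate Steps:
$z{\left(g \right)} = 0$
$P{\left(a \right)} = 2$
$r{\left(o \right)} = 1 - 2 o$
$S{\left(K \right)} = -7$ ($S{\left(K \right)} = \left(1 - 6\right) - 2 = -5 - 2 = -7$)
$u{\left(I \right)} = - \frac{3}{4} + \frac{5 I}{4}$ ($u{\left(I \right)} = - \frac{3}{4} + \frac{\left(5 + 0\right) I}{4} = - \frac{3}{4} + \frac{5 I}{4}$)
$u{\left(-5 \right)} S{\left(4 \right)} = \left(- \frac{3}{4} + \frac{5}{4} \left(-5\right)\right) \left(-7\right) = \left(- \frac{3}{4} - \frac{25}{4}\right) \left(-7\right) = \left(-7\right) \left(-7\right) = 49$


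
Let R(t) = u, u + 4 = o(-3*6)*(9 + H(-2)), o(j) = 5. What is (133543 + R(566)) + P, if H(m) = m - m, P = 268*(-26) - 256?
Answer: 126360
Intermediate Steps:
P = -7224 (P = -6968 - 256 = -7224)
H(m) = 0
u = 41 (u = -4 + 5*(9 + 0) = -4 + 5*9 = -4 + 45 = 41)
R(t) = 41
(133543 + R(566)) + P = (133543 + 41) - 7224 = 133584 - 7224 = 126360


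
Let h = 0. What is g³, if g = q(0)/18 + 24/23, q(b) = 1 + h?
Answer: 94196375/70957944 ≈ 1.3275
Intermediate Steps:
q(b) = 1 (q(b) = 1 + 0 = 1)
g = 455/414 (g = 1/18 + 24/23 = 455/414 ≈ 1.0990)
g³ = (455/414)³ = 94196375/70957944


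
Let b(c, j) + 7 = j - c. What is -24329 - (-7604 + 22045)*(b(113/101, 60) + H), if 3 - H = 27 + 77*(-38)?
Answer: -4310814051/101 ≈ -4.2681e+7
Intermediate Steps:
b(c, j) = -7 + j - c (b(c, j) = -7 + (j - c) = -7 + j - c)
H = 2902 (H = 3 - (27 + 77*(-38)) = 3 - (27 - 2926) = 3 - 1*(-2899) = 3 + 2899 = 2902)
-24329 - (-7604 + 22045)*(b(113/101, 60) + H) = -24329 - (-7604 + 22045)*((-7 + 60 - 113/101) + 2902) = -24329 - 14441*((-7 + 60 - 113/101) + 2902) = -24329 - 14441*(5240/101 + 2902) = -24329 - 14441*298342/101 = -24329 - 1*4308356822/101 = -24329 - 4308356822/101 = -4310814051/101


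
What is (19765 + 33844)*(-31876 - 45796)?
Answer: -4163918248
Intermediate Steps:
(19765 + 33844)*(-31876 - 45796) = 53609*(-77672) = -4163918248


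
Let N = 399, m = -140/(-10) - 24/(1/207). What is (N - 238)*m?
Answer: -797594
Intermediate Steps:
m = -4954 (m = -140*(-1/10) - 24/1/207 = 14 - 24*207 = 14 - 4968 = -4954)
(N - 238)*m = (399 - 238)*(-4954) = 161*(-4954) = -797594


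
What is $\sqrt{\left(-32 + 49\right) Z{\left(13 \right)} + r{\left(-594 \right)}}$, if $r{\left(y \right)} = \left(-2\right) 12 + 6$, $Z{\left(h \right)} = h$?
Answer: $\sqrt{203} \approx 14.248$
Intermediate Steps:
$r{\left(y \right)} = -18$ ($r{\left(y \right)} = -24 + 6 = -18$)
$\sqrt{\left(-32 + 49\right) Z{\left(13 \right)} + r{\left(-594 \right)}} = \sqrt{\left(-32 + 49\right) 13 - 18} = \sqrt{17 \cdot 13 - 18} = \sqrt{221 - 18} = \sqrt{203}$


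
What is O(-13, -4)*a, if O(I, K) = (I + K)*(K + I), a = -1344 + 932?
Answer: -119068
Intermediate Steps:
a = -412
O(I, K) = (I + K)² (O(I, K) = (I + K)*(I + K) = (I + K)²)
O(-13, -4)*a = (-13 - 4)²*(-412) = (-17)²*(-412) = 289*(-412) = -119068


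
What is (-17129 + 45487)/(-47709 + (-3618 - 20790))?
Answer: -28358/72117 ≈ -0.39322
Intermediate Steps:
(-17129 + 45487)/(-47709 + (-3618 - 20790)) = 28358/(-47709 - 24408) = 28358/(-72117) = 28358*(-1/72117) = -28358/72117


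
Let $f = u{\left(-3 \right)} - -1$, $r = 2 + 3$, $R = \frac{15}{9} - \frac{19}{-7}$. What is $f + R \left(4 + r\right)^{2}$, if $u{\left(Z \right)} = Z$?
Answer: $\frac{2470}{7} \approx 352.86$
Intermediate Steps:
$R = \frac{92}{21}$ ($R = 15 \cdot \frac{1}{9} - - \frac{19}{7} = \frac{5}{3} + \frac{19}{7} = \frac{92}{21} \approx 4.381$)
$r = 5$
$f = -2$ ($f = -3 - -1 = -3 + 1 = -2$)
$f + R \left(4 + r\right)^{2} = -2 + \frac{92 \left(4 + 5\right)^{2}}{21} = -2 + \frac{92 \cdot 9^{2}}{21} = -2 + \frac{92}{21} \cdot 81 = -2 + \frac{2484}{7} = \frac{2470}{7}$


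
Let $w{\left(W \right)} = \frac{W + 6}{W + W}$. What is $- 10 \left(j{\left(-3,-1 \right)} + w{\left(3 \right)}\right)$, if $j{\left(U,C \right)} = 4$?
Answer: $-55$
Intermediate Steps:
$w{\left(W \right)} = \frac{6 + W}{2 W}$
$- 10 \left(j{\left(-3,-1 \right)} + w{\left(3 \right)}\right) = - 10 \left(4 + \frac{6 + 3}{2 \cdot 3}\right) = - 10 \left(4 + \frac{1}{2} \cdot \frac{1}{3} \cdot 9\right) = - 10 \left(4 + \frac{3}{2}\right) = \left(-10\right) \frac{11}{2} = -55$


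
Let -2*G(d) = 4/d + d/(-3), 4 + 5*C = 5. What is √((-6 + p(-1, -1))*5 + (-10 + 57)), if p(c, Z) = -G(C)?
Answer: √2406/6 ≈ 8.1752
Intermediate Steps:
C = ⅕ (C = -⅘ + (⅕)*5 = -⅘ + 1 = ⅕ ≈ 0.20000)
G(d) = -2/d + d/6 (G(d) = -(4/d + d/(-3))/2 = -(4/d + d*(-⅓))/2 = -(4/d - d/3)/2 = -2/d + d/6)
p(c, Z) = 299/30 (p(c, Z) = -(-2/⅕ + (⅙)*(⅕)) = -(-2*5 + 1/30) = -(-10 + 1/30) = -1*(-299/30) = 299/30)
√((-6 + p(-1, -1))*5 + (-10 + 57)) = √((-6 + 299/30)*5 + (-10 + 57)) = √((119/30)*5 + 47) = √(119/6 + 47) = √(401/6) = √2406/6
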